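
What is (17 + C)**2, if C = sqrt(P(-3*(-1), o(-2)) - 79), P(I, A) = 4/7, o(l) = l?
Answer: 1474/7 + 102*I*sqrt(427)/7 ≈ 210.57 + 301.1*I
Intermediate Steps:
P(I, A) = 4/7 (P(I, A) = 4*(1/7) = 4/7)
C = 3*I*sqrt(427)/7 (C = sqrt(4/7 - 79) = sqrt(-549/7) = 3*I*sqrt(427)/7 ≈ 8.856*I)
(17 + C)**2 = (17 + 3*I*sqrt(427)/7)**2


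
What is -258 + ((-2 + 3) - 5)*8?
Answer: -290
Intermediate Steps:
-258 + ((-2 + 3) - 5)*8 = -258 + (1 - 5)*8 = -258 - 4*8 = -258 - 32 = -290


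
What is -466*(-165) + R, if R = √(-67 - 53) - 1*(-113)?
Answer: 77003 + 2*I*√30 ≈ 77003.0 + 10.954*I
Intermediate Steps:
R = 113 + 2*I*√30 (R = √(-120) + 113 = 2*I*√30 + 113 = 113 + 2*I*√30 ≈ 113.0 + 10.954*I)
-466*(-165) + R = -466*(-165) + (113 + 2*I*√30) = 76890 + (113 + 2*I*√30) = 77003 + 2*I*√30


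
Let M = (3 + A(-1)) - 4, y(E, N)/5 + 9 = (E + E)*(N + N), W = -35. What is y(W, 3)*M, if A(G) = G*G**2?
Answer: 4290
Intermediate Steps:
A(G) = G**3
y(E, N) = -45 + 20*E*N (y(E, N) = -45 + 5*((E + E)*(N + N)) = -45 + 5*((2*E)*(2*N)) = -45 + 5*(4*E*N) = -45 + 20*E*N)
M = -2 (M = (3 + (-1)**3) - 4 = (3 - 1) - 4 = 2 - 4 = -2)
y(W, 3)*M = (-45 + 20*(-35)*3)*(-2) = (-45 - 2100)*(-2) = -2145*(-2) = 4290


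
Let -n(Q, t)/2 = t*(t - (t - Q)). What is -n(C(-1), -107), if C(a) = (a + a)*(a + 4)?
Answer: 1284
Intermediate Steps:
C(a) = 2*a*(4 + a) (C(a) = (2*a)*(4 + a) = 2*a*(4 + a))
n(Q, t) = -2*Q*t (n(Q, t) = -2*t*(t - (t - Q)) = -2*t*(t + (Q - t)) = -2*t*Q = -2*Q*t)
-n(C(-1), -107) = -(-2)*2*(-1)*(4 - 1)*(-107) = -(-2)*2*(-1)*3*(-107) = -(-2)*(-6)*(-107) = -1*(-1284) = 1284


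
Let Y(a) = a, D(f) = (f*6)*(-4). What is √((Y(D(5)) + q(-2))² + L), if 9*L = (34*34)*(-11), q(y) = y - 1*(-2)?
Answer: 2*√29221/3 ≈ 113.96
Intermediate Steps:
q(y) = 2 + y (q(y) = y + 2 = 2 + y)
D(f) = -24*f (D(f) = (6*f)*(-4) = -24*f)
L = -12716/9 (L = ((34*34)*(-11))/9 = (1156*(-11))/9 = (⅑)*(-12716) = -12716/9 ≈ -1412.9)
√((Y(D(5)) + q(-2))² + L) = √((-24*5 + (2 - 2))² - 12716/9) = √((-120 + 0)² - 12716/9) = √((-120)² - 12716/9) = √(14400 - 12716/9) = √(116884/9) = 2*√29221/3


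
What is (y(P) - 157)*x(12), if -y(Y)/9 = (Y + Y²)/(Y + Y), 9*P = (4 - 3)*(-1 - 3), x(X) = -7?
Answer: 2233/2 ≈ 1116.5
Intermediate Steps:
P = -4/9 (P = ((4 - 3)*(-1 - 3))/9 = (1*(-4))/9 = (⅑)*(-4) = -4/9 ≈ -0.44444)
y(Y) = -9*(Y + Y²)/(2*Y) (y(Y) = -9*(Y + Y²)/(Y + Y) = -9*(Y + Y²)/(2*Y))
(y(P) - 157)*x(12) = ((-9/2 - 9/2*(-4/9)) - 157)*(-7) = ((-9/2 + 2) - 157)*(-7) = (-5/2 - 157)*(-7) = -319/2*(-7) = 2233/2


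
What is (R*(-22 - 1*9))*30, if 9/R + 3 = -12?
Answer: 558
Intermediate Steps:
R = -⅗ (R = 9/(-3 - 12) = 9/(-15) = 9*(-1/15) = -⅗ ≈ -0.60000)
(R*(-22 - 1*9))*30 = -3*(-22 - 1*9)/5*30 = -3*(-22 - 9)/5*30 = -⅗*(-31)*30 = (93/5)*30 = 558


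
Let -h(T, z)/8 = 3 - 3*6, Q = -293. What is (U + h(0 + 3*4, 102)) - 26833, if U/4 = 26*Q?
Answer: -57185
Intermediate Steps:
U = -30472 (U = 4*(26*(-293)) = 4*(-7618) = -30472)
h(T, z) = 120 (h(T, z) = -8*(3 - 3*6) = -8*(3 - 18) = -8*(-15) = 120)
(U + h(0 + 3*4, 102)) - 26833 = (-30472 + 120) - 26833 = -30352 - 26833 = -57185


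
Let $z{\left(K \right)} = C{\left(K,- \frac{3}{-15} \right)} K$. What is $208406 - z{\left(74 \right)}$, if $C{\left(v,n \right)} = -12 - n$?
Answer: $\frac{1046544}{5} \approx 2.0931 \cdot 10^{5}$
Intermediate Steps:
$z{\left(K \right)} = - \frac{61 K}{5}$ ($z{\left(K \right)} = \left(-12 - - \frac{3}{-15}\right) K = \left(-12 - \left(-3\right) \left(- \frac{1}{15}\right)\right) K = \left(-12 - \frac{1}{5}\right) K = - \frac{61 K}{5}$)
$208406 - z{\left(74 \right)} = 208406 - \left(- \frac{61}{5}\right) 74 = 208406 - - \frac{4514}{5} = 208406 + \frac{4514}{5} = \frac{1046544}{5}$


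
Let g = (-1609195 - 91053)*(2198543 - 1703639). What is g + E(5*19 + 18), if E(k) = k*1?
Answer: -841459536079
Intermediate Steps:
E(k) = k
g = -841459536192 (g = -1700248*494904 = -841459536192)
g + E(5*19 + 18) = -841459536192 + (5*19 + 18) = -841459536192 + (95 + 18) = -841459536192 + 113 = -841459536079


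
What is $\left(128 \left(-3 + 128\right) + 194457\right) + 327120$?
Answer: $537577$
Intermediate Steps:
$\left(128 \left(-3 + 128\right) + 194457\right) + 327120 = \left(128 \cdot 125 + 194457\right) + 327120 = \left(16000 + 194457\right) + 327120 = 210457 + 327120 = 537577$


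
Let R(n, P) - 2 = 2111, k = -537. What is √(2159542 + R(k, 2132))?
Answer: √2161655 ≈ 1470.3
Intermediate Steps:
R(n, P) = 2113 (R(n, P) = 2 + 2111 = 2113)
√(2159542 + R(k, 2132)) = √(2159542 + 2113) = √2161655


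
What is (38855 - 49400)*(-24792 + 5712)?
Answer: 201198600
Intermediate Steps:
(38855 - 49400)*(-24792 + 5712) = -10545*(-19080) = 201198600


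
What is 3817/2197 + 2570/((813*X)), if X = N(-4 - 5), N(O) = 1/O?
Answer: -15904463/595387 ≈ -26.713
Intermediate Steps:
X = -⅑ (X = 1/(-4 - 5) = 1/(-9) = -⅑ ≈ -0.11111)
3817/2197 + 2570/((813*X)) = 3817/2197 + 2570/((813*(-⅑))) = 3817*(1/2197) + 2570/(-271/3) = 3817/2197 + 2570*(-3/271) = 3817/2197 - 7710/271 = -15904463/595387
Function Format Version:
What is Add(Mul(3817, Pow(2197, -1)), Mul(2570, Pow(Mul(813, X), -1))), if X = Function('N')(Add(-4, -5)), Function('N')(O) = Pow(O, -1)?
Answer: Rational(-15904463, 595387) ≈ -26.713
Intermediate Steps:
X = Rational(-1, 9) (X = Pow(Add(-4, -5), -1) = Pow(-9, -1) = Rational(-1, 9) ≈ -0.11111)
Add(Mul(3817, Pow(2197, -1)), Mul(2570, Pow(Mul(813, X), -1))) = Add(Mul(3817, Pow(2197, -1)), Mul(2570, Pow(Mul(813, Rational(-1, 9)), -1))) = Add(Mul(3817, Rational(1, 2197)), Mul(2570, Pow(Rational(-271, 3), -1))) = Add(Rational(3817, 2197), Mul(2570, Rational(-3, 271))) = Add(Rational(3817, 2197), Rational(-7710, 271)) = Rational(-15904463, 595387)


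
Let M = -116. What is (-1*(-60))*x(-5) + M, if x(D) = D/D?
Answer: -56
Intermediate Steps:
x(D) = 1
(-1*(-60))*x(-5) + M = -1*(-60)*1 - 116 = 60*1 - 116 = 60 - 116 = -56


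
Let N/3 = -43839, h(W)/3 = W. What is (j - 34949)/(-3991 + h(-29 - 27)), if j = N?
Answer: 166466/4159 ≈ 40.026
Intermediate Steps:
h(W) = 3*W
N = -131517 (N = 3*(-43839) = -131517)
j = -131517
(j - 34949)/(-3991 + h(-29 - 27)) = (-131517 - 34949)/(-3991 + 3*(-29 - 27)) = -166466/(-3991 + 3*(-56)) = -166466/(-3991 - 168) = -166466/(-4159) = -166466*(-1/4159) = 166466/4159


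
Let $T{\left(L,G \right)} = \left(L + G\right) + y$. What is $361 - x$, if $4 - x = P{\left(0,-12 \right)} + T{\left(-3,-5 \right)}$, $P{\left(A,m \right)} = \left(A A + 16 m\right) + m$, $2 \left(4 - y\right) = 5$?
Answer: $\frac{293}{2} \approx 146.5$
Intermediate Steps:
$y = \frac{3}{2}$ ($y = 4 - \frac{5}{2} = \frac{3}{2} \approx 1.5$)
$P{\left(A,m \right)} = A^{2} + 17 m$ ($P{\left(A,m \right)} = \left(A^{2} + 16 m\right) + m = A^{2} + 17 m$)
$T{\left(L,G \right)} = \frac{3}{2} + G + L$ ($T{\left(L,G \right)} = \left(L + G\right) + \frac{3}{2} = \left(G + L\right) + \frac{3}{2} = \frac{3}{2} + G + L$)
$x = \frac{429}{2}$ ($x = 4 - \left(\left(0^{2} + 17 \left(-12\right)\right) - \frac{13}{2}\right) = 4 - \left(\left(0 - 204\right) - \frac{13}{2}\right) = 4 - \left(-204 - \frac{13}{2}\right) = 4 - - \frac{421}{2} = 4 + \frac{421}{2} = \frac{429}{2} \approx 214.5$)
$361 - x = 361 - \frac{429}{2} = \frac{293}{2}$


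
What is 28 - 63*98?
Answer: -6146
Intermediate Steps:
28 - 63*98 = 28 - 6174 = -6146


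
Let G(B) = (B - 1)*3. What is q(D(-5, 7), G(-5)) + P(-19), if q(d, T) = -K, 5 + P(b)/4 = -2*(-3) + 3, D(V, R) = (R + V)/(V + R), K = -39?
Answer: 55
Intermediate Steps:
G(B) = -3 + 3*B (G(B) = (-1 + B)*3 = -3 + 3*B)
D(V, R) = 1 (D(V, R) = (R + V)/(R + V) = 1)
P(b) = 16 (P(b) = -20 + 4*(-2*(-3) + 3) = -20 + 4*(6 + 3) = -20 + 4*9 = -20 + 36 = 16)
q(d, T) = 39 (q(d, T) = -1*(-39) = 39)
q(D(-5, 7), G(-5)) + P(-19) = 39 + 16 = 55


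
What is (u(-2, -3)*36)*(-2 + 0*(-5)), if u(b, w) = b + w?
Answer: 360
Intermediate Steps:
(u(-2, -3)*36)*(-2 + 0*(-5)) = ((-2 - 3)*36)*(-2 + 0*(-5)) = (-5*36)*(-2 + 0) = -180*(-2) = 360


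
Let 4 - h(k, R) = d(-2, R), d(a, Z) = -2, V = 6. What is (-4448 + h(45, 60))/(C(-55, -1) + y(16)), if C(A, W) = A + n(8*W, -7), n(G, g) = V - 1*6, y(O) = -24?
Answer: 4442/79 ≈ 56.228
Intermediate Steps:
h(k, R) = 6 (h(k, R) = 4 - 1*(-2) = 4 + 2 = 6)
n(G, g) = 0 (n(G, g) = 6 - 1*6 = 6 - 6 = 0)
C(A, W) = A (C(A, W) = A + 0 = A)
(-4448 + h(45, 60))/(C(-55, -1) + y(16)) = (-4448 + 6)/(-55 - 24) = -4442/(-79) = -4442*(-1/79) = 4442/79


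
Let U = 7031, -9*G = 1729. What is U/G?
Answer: -63279/1729 ≈ -36.599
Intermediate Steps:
G = -1729/9 (G = -1/9*1729 = -1729/9 ≈ -192.11)
U/G = 7031/(-1729/9) = 7031*(-9/1729) = -63279/1729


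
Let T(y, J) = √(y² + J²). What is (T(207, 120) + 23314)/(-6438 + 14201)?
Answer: 23314/7763 + 3*√6361/7763 ≈ 3.0340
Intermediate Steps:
T(y, J) = √(J² + y²)
(T(207, 120) + 23314)/(-6438 + 14201) = (√(120² + 207²) + 23314)/(-6438 + 14201) = (√(14400 + 42849) + 23314)/7763 = (√57249 + 23314)*(1/7763) = (3*√6361 + 23314)*(1/7763) = (23314 + 3*√6361)*(1/7763) = 23314/7763 + 3*√6361/7763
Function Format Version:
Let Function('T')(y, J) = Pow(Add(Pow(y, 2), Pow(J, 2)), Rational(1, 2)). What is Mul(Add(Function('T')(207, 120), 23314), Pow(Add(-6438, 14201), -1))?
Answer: Add(Rational(23314, 7763), Mul(Rational(3, 7763), Pow(6361, Rational(1, 2)))) ≈ 3.0340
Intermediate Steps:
Function('T')(y, J) = Pow(Add(Pow(J, 2), Pow(y, 2)), Rational(1, 2))
Mul(Add(Function('T')(207, 120), 23314), Pow(Add(-6438, 14201), -1)) = Mul(Add(Pow(Add(Pow(120, 2), Pow(207, 2)), Rational(1, 2)), 23314), Pow(Add(-6438, 14201), -1)) = Mul(Add(Pow(Add(14400, 42849), Rational(1, 2)), 23314), Pow(7763, -1)) = Mul(Add(Pow(57249, Rational(1, 2)), 23314), Rational(1, 7763)) = Mul(Add(Mul(3, Pow(6361, Rational(1, 2))), 23314), Rational(1, 7763)) = Mul(Add(23314, Mul(3, Pow(6361, Rational(1, 2)))), Rational(1, 7763)) = Add(Rational(23314, 7763), Mul(Rational(3, 7763), Pow(6361, Rational(1, 2))))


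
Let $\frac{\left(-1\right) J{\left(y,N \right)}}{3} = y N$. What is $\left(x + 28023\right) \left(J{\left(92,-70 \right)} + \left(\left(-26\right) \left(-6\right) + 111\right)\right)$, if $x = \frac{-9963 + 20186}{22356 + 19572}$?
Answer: $\frac{7671304483943}{13976} \approx 5.4889 \cdot 10^{8}$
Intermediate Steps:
$J{\left(y,N \right)} = - 3 N y$ ($J{\left(y,N \right)} = - 3 y N = - 3 N y$)
$x = \frac{10223}{41928} \approx 0.24382$
$\left(x + 28023\right) \left(J{\left(92,-70 \right)} + \left(\left(-26\right) \left(-6\right) + 111\right)\right) = \left(\frac{10223}{41928} + 28023\right) \left(\left(-3\right) \left(-70\right) 92 + \left(\left(-26\right) \left(-6\right) + 111\right)\right) = \frac{1174958567 \left(19320 + \left(156 + 111\right)\right)}{41928} = \frac{1174958567 \left(19320 + 267\right)}{41928} = \frac{1174958567}{41928} \cdot 19587 = \frac{7671304483943}{13976}$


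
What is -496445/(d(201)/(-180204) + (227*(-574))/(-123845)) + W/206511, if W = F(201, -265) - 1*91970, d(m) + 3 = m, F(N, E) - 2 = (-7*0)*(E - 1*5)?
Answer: -127111586534485279482/269103330873739 ≈ -4.7235e+5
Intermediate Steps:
F(N, E) = 2 (F(N, E) = 2 + (-7*0)*(E - 1*5) = 2 + 0*(E - 5) = 2 + 0*(-5 + E) = 2 + 0 = 2)
d(m) = -3 + m
W = -91968 (W = 2 - 1*91970 = 2 - 91970 = -91968)
-496445/(d(201)/(-180204) + (227*(-574))/(-123845)) + W/206511 = -496445/((-3 + 201)/(-180204) + (227*(-574))/(-123845)) - 91968/206511 = -496445/(198*(-1/180204) - 130298*(-1/123845)) - 91968*1/206511 = -496445/(-33/30034 + 130298/123845) - 30656/68837 = -496445/3909283247/3719560730 - 30656/68837 = -496445*3719560730/3909283247 - 30656/68837 = -1846557326604850/3909283247 - 30656/68837 = -127111586534485279482/269103330873739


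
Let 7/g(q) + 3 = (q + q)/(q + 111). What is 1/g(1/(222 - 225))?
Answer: -499/1162 ≈ -0.42943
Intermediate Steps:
g(q) = 7/(-3 + 2*q/(111 + q)) (g(q) = 7/(-3 + (q + q)/(q + 111)) = 7/(-3 + (2*q)/(111 + q)) = 7/(-3 + 2*q/(111 + q)))
1/g(1/(222 - 225)) = 1/(7*(-111 - 1/(222 - 225))/(333 + 1/(222 - 225))) = 1/(7*(-111 - 1/(-3))/(333 + 1/(-3))) = 1/(7*(-111 - 1*(-1/3))/(333 - 1/3)) = 1/(7*(-111 + 1/3)/(998/3)) = 1/(7*(3/998)*(-332/3)) = 1/(-1162/499) = -499/1162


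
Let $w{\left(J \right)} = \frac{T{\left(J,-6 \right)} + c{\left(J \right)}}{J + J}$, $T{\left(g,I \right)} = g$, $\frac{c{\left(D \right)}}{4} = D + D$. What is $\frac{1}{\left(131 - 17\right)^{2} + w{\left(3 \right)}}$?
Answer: $\frac{2}{26001} \approx 7.692 \cdot 10^{-5}$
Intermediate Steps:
$c{\left(D \right)} = 8 D$ ($c{\left(D \right)} = 4 \left(D + D\right) = 4 \cdot 2 D = 8 D$)
$w{\left(J \right)} = \frac{9}{2}$ ($w{\left(J \right)} = \frac{J + 8 J}{J + J} = \frac{9 J}{2 J} = 9 J \frac{1}{2 J} = \frac{9}{2}$)
$\frac{1}{\left(131 - 17\right)^{2} + w{\left(3 \right)}} = \frac{1}{\left(131 - 17\right)^{2} + \frac{9}{2}} = \frac{1}{114^{2} + \frac{9}{2}} = \frac{1}{12996 + \frac{9}{2}} = \frac{1}{\frac{26001}{2}} = \frac{2}{26001}$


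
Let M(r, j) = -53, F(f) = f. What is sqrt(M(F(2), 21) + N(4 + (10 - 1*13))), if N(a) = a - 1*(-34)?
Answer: 3*I*sqrt(2) ≈ 4.2426*I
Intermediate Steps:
N(a) = 34 + a (N(a) = a + 34 = 34 + a)
sqrt(M(F(2), 21) + N(4 + (10 - 1*13))) = sqrt(-53 + (34 + (4 + (10 - 1*13)))) = sqrt(-53 + (34 + (4 + (10 - 13)))) = sqrt(-53 + (34 + (4 - 3))) = sqrt(-53 + (34 + 1)) = sqrt(-53 + 35) = sqrt(-18) = 3*I*sqrt(2)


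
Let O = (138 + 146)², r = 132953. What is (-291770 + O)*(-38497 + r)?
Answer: -19940983984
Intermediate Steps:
O = 80656 (O = 284² = 80656)
(-291770 + O)*(-38497 + r) = (-291770 + 80656)*(-38497 + 132953) = -211114*94456 = -19940983984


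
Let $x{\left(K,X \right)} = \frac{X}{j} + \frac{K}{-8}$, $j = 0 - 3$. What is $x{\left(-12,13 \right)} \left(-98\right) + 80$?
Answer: $\frac{1073}{3} \approx 357.67$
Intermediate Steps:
$j = -3$ ($j = 0 - 3 = -3$)
$x{\left(K,X \right)} = - \frac{X}{3} - \frac{K}{8}$ ($x{\left(K,X \right)} = \frac{X}{-3} + \frac{K}{-8} = X \left(- \frac{1}{3}\right) + K \left(- \frac{1}{8}\right) = - \frac{X}{3} - \frac{K}{8}$)
$x{\left(-12,13 \right)} \left(-98\right) + 80 = \left(\left(- \frac{1}{3}\right) 13 - - \frac{3}{2}\right) \left(-98\right) + 80 = \left(- \frac{13}{3} + \frac{3}{2}\right) \left(-98\right) + 80 = \left(- \frac{17}{6}\right) \left(-98\right) + 80 = \frac{833}{3} + 80 = \frac{1073}{3}$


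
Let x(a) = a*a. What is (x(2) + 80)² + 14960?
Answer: 22016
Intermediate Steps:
x(a) = a²
(x(2) + 80)² + 14960 = (2² + 80)² + 14960 = (4 + 80)² + 14960 = 84² + 14960 = 7056 + 14960 = 22016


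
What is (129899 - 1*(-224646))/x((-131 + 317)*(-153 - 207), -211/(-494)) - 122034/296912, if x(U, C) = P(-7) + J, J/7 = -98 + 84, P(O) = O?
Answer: -136729193/40488 ≈ -3377.0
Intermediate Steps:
J = -98 (J = 7*(-98 + 84) = 7*(-14) = -98)
x(U, C) = -105 (x(U, C) = -7 - 98 = -105)
(129899 - 1*(-224646))/x((-131 + 317)*(-153 - 207), -211/(-494)) - 122034/296912 = (129899 - 1*(-224646))/(-105) - 122034/296912 = (129899 + 224646)*(-1/105) - 122034*1/296912 = 354545*(-1/105) - 5547/13496 = -70909/21 - 5547/13496 = -136729193/40488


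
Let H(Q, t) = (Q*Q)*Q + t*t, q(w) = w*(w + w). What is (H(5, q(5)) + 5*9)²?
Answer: 7128900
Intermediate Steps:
q(w) = 2*w² (q(w) = w*(2*w) = 2*w²)
H(Q, t) = Q³ + t² (H(Q, t) = Q²*Q + t² = Q³ + t²)
(H(5, q(5)) + 5*9)² = ((5³ + (2*5²)²) + 5*9)² = ((125 + (2*25)²) + 45)² = ((125 + 50²) + 45)² = ((125 + 2500) + 45)² = (2625 + 45)² = 2670² = 7128900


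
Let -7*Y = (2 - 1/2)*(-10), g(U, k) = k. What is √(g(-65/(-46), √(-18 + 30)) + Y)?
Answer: √(105 + 98*√3)/7 ≈ 2.3679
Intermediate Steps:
Y = 15/7 (Y = -(2 - 1/2)*(-10)/7 = -(2 - 1*½)*(-10)/7 = -(2 - ½)*(-10)/7 = -3*(-10)/14 = -⅐*(-15) = 15/7 ≈ 2.1429)
√(g(-65/(-46), √(-18 + 30)) + Y) = √(√(-18 + 30) + 15/7) = √(√12 + 15/7) = √(2*√3 + 15/7) = √(15/7 + 2*√3)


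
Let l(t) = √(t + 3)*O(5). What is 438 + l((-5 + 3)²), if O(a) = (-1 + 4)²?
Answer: 438 + 9*√7 ≈ 461.81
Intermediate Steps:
O(a) = 9 (O(a) = 3² = 9)
l(t) = 9*√(3 + t) (l(t) = √(t + 3)*9 = √(3 + t)*9 = 9*√(3 + t))
438 + l((-5 + 3)²) = 438 + 9*√(3 + (-5 + 3)²) = 438 + 9*√(3 + (-2)²) = 438 + 9*√(3 + 4) = 438 + 9*√7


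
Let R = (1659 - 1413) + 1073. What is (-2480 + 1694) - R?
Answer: -2105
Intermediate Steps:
R = 1319 (R = 246 + 1073 = 1319)
(-2480 + 1694) - R = (-2480 + 1694) - 1*1319 = -786 - 1319 = -2105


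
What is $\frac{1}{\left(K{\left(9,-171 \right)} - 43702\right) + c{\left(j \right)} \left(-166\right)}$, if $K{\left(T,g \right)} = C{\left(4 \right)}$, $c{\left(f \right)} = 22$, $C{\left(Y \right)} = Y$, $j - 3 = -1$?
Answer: $- \frac{1}{47350} \approx -2.1119 \cdot 10^{-5}$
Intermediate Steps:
$j = 2$ ($j = 3 - 1 = 2$)
$K{\left(T,g \right)} = 4$
$\frac{1}{\left(K{\left(9,-171 \right)} - 43702\right) + c{\left(j \right)} \left(-166\right)} = \frac{1}{\left(4 - 43702\right) + 22 \left(-166\right)} = \frac{1}{\left(4 - 43702\right) - 3652} = \frac{1}{-43698 - 3652} = \frac{1}{-47350} = - \frac{1}{47350}$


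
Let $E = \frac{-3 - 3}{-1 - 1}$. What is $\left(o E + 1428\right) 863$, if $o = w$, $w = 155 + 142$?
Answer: $2001297$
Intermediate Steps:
$E = 3$ ($E = - \frac{6}{-2} = \left(-6\right) \left(- \frac{1}{2}\right) = 3$)
$w = 297$
$o = 297$
$\left(o E + 1428\right) 863 = \left(297 \cdot 3 + 1428\right) 863 = \left(891 + 1428\right) 863 = 2319 \cdot 863 = 2001297$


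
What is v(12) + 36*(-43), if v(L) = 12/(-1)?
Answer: -1560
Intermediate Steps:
v(L) = -12 (v(L) = 12*(-1) = -12)
v(12) + 36*(-43) = -12 + 36*(-43) = -12 - 1548 = -1560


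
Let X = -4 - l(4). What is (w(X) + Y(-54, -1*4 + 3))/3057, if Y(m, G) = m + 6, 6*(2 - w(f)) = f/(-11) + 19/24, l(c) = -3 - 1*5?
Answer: -72977/4842288 ≈ -0.015071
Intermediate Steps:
l(c) = -8 (l(c) = -3 - 5 = -8)
X = 4 (X = -4 - 1*(-8) = -4 + 8 = 4)
w(f) = 269/144 + f/66 (w(f) = 2 - (f/(-11) + 19/24)/6 = 2 - (f*(-1/11) + 19*(1/24))/6 = 2 - (-f/11 + 19/24)/6 = 2 - (19/24 - f/11)/6 = 2 + (-19/144 + f/66) = 269/144 + f/66)
Y(m, G) = 6 + m
(w(X) + Y(-54, -1*4 + 3))/3057 = ((269/144 + (1/66)*4) + (6 - 54))/3057 = ((269/144 + 2/33) - 48)*(1/3057) = (3055/1584 - 48)*(1/3057) = -72977/1584*1/3057 = -72977/4842288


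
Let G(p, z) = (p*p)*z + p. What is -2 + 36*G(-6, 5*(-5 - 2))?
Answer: -45578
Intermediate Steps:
G(p, z) = p + z*p² (G(p, z) = p²*z + p = z*p² + p = p + z*p²)
-2 + 36*G(-6, 5*(-5 - 2)) = -2 + 36*(-6*(1 - 30*(-5 - 2))) = -2 + 36*(-6*(1 - 30*(-7))) = -2 + 36*(-6*(1 - 6*(-35))) = -2 + 36*(-6*(1 + 210)) = -2 + 36*(-6*211) = -2 + 36*(-1266) = -2 - 45576 = -45578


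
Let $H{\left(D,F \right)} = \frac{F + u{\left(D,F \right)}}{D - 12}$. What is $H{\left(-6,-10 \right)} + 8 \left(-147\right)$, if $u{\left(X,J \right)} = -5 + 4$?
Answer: $- \frac{21157}{18} \approx -1175.4$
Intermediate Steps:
$u{\left(X,J \right)} = -1$
$H{\left(D,F \right)} = \frac{-1 + F}{-12 + D}$ ($H{\left(D,F \right)} = \frac{F - 1}{D - 12} = \frac{-1 + F}{-12 + D}$)
$H{\left(-6,-10 \right)} + 8 \left(-147\right) = \frac{-1 - 10}{-12 - 6} + 8 \left(-147\right) = \frac{1}{-18} \left(-11\right) - 1176 = \left(- \frac{1}{18}\right) \left(-11\right) - 1176 = \frac{11}{18} - 1176 = - \frac{21157}{18}$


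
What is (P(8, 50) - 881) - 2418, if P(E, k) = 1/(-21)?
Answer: -69280/21 ≈ -3299.0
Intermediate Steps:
P(E, k) = -1/21
(P(8, 50) - 881) - 2418 = (-1/21 - 881) - 2418 = -18502/21 - 2418 = -69280/21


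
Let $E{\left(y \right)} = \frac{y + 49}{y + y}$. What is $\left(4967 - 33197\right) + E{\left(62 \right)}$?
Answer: $- \frac{3500409}{124} \approx -28229.0$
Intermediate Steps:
$E{\left(y \right)} = \frac{49 + y}{2 y}$
$\left(4967 - 33197\right) + E{\left(62 \right)} = \left(4967 - 33197\right) + \frac{49 + 62}{2 \cdot 62} = -28230 + \frac{1}{2} \cdot \frac{1}{62} \cdot 111 = -28230 + \frac{111}{124} = - \frac{3500409}{124}$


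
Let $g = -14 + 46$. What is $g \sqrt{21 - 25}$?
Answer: $64 i \approx 64.0 i$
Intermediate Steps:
$g = 32$
$g \sqrt{21 - 25} = 32 \sqrt{21 - 25} = 32 \sqrt{-4} = 32 \cdot 2 i = 64 i$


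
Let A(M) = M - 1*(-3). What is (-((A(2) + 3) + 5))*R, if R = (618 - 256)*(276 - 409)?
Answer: 625898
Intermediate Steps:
A(M) = 3 + M (A(M) = M + 3 = 3 + M)
R = -48146 (R = 362*(-133) = -48146)
(-((A(2) + 3) + 5))*R = -(((3 + 2) + 3) + 5)*(-48146) = -((5 + 3) + 5)*(-48146) = -(8 + 5)*(-48146) = -1*13*(-48146) = -13*(-48146) = 625898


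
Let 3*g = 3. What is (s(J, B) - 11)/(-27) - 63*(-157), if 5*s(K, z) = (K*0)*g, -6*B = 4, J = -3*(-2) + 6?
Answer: 267068/27 ≈ 9891.4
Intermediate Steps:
J = 12 (J = 6 + 6 = 12)
g = 1 (g = (⅓)*3 = 1)
B = -⅔ (B = -⅙*4 = -⅔ ≈ -0.66667)
s(K, z) = 0 (s(K, z) = ((K*0)*1)/5 = (0*1)/5 = (⅕)*0 = 0)
(s(J, B) - 11)/(-27) - 63*(-157) = (0 - 11)/(-27) - 63*(-157) = -11*(-1/27) + 9891 = 11/27 + 9891 = 267068/27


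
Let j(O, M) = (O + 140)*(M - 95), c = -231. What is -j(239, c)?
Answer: 123554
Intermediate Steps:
j(O, M) = (-95 + M)*(140 + O) (j(O, M) = (140 + O)*(-95 + M) = (-95 + M)*(140 + O))
-j(239, c) = -(-13300 - 95*239 + 140*(-231) - 231*239) = -(-13300 - 22705 - 32340 - 55209) = -1*(-123554) = 123554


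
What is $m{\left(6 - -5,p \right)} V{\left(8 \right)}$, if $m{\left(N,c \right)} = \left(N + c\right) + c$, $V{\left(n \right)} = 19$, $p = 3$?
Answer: $323$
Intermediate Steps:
$m{\left(N,c \right)} = N + 2 c$
$m{\left(6 - -5,p \right)} V{\left(8 \right)} = \left(\left(6 - -5\right) + 2 \cdot 3\right) 19 = \left(\left(6 + 5\right) + 6\right) 19 = \left(11 + 6\right) 19 = 17 \cdot 19 = 323$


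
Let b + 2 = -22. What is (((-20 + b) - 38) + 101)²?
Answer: 361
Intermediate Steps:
b = -24 (b = -2 - 22 = -24)
(((-20 + b) - 38) + 101)² = (((-20 - 24) - 38) + 101)² = ((-44 - 38) + 101)² = (-82 + 101)² = 19² = 361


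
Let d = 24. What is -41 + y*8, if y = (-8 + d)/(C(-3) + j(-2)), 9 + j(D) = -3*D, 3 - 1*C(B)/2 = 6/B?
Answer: -159/7 ≈ -22.714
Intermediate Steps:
C(B) = 6 - 12/B
j(D) = -9 - 3*D
y = 16/7 (y = (-8 + 24)/((6 - 12/(-3)) + (-9 - 3*(-2))) = 16/((6 - 12*(-⅓)) + (-9 + 6)) = 16/((6 + 4) - 3) = 16/(10 - 3) = 16/7 ≈ 2.2857)
-41 + y*8 = -41 + (16/7)*8 = -41 + 128/7 = -159/7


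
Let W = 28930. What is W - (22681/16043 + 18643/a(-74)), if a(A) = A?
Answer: 34642586515/1187182 ≈ 29181.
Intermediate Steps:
W - (22681/16043 + 18643/a(-74)) = 28930 - (22681/16043 + 18643/(-74)) = 28930 - (22681*(1/16043) + 18643*(-1/74)) = 28930 - (22681/16043 - 18643/74) = 28930 - 1*(-297411255/1187182) = 28930 + 297411255/1187182 = 34642586515/1187182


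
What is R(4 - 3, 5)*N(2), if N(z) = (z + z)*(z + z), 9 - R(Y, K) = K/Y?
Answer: 64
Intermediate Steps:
R(Y, K) = 9 - K/Y
N(z) = 4*z² (N(z) = (2*z)*(2*z) = 4*z²)
R(4 - 3, 5)*N(2) = (9 - 1*5/(4 - 3))*(4*2²) = (9 - 1*5/1)*(4*4) = (9 - 1*5*1)*16 = (9 - 5)*16 = 4*16 = 64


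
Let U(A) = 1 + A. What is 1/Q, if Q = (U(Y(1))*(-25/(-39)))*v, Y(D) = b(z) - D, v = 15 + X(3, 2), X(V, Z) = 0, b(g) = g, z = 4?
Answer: 13/500 ≈ 0.026000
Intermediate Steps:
v = 15 (v = 15 + 0 = 15)
Y(D) = 4 - D
Q = 500/13 (Q = ((1 + (4 - 1*1))*(-25/(-39)))*15 = ((1 + (4 - 1))*(-25*(-1/39)))*15 = ((1 + 3)*(25/39))*15 = (4*(25/39))*15 = (100/39)*15 = 500/13 ≈ 38.462)
1/Q = 1/(500/13) = 13/500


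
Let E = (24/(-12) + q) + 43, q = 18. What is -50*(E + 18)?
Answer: -3850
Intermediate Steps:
E = 59 (E = (24/(-12) + 18) + 43 = (24*(-1/12) + 18) + 43 = (-2 + 18) + 43 = 16 + 43 = 59)
-50*(E + 18) = -50*(59 + 18) = -50*77 = -3850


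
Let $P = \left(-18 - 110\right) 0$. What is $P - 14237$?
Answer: $-14237$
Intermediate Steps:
$P = 0$ ($P = \left(-128\right) 0 = 0$)
$P - 14237 = 0 - 14237 = -14237$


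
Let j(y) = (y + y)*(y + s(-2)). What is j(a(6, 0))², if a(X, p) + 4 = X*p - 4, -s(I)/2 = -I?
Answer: 36864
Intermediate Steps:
s(I) = 2*I (s(I) = -(-2)*I = 2*I)
a(X, p) = -8 + X*p (a(X, p) = -4 + (X*p - 4) = -4 + (-4 + X*p) = -8 + X*p)
j(y) = 2*y*(-4 + y) (j(y) = (y + y)*(y + 2*(-2)) = (2*y)*(y - 4) = (2*y)*(-4 + y) = 2*y*(-4 + y))
j(a(6, 0))² = (2*(-8 + 6*0)*(-4 + (-8 + 6*0)))² = (2*(-8 + 0)*(-4 + (-8 + 0)))² = (2*(-8)*(-4 - 8))² = (2*(-8)*(-12))² = 192² = 36864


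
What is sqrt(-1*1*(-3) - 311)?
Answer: 2*I*sqrt(77) ≈ 17.55*I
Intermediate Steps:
sqrt(-1*1*(-3) - 311) = sqrt(-1*(-3) - 311) = sqrt(3 - 311) = sqrt(-308) = 2*I*sqrt(77)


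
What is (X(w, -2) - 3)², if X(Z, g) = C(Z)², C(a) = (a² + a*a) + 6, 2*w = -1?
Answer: 24649/16 ≈ 1540.6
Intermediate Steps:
w = -½ (w = (½)*(-1) = -½ ≈ -0.50000)
C(a) = 6 + 2*a² (C(a) = (a² + a²) + 6 = 2*a² + 6 = 6 + 2*a²)
X(Z, g) = (6 + 2*Z²)²
(X(w, -2) - 3)² = (4*(3 + (-½)²)² - 3)² = (4*(3 + ¼)² - 3)² = (4*(13/4)² - 3)² = (4*(169/16) - 3)² = (169/4 - 3)² = (157/4)² = 24649/16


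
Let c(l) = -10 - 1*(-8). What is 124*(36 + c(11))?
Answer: 4216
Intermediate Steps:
c(l) = -2 (c(l) = -10 + 8 = -2)
124*(36 + c(11)) = 124*(36 - 2) = 124*34 = 4216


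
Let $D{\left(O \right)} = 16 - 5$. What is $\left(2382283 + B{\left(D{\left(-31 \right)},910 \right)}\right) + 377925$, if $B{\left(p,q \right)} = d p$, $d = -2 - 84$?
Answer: $2759262$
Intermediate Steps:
$d = -86$ ($d = -2 - 84 = -86$)
$D{\left(O \right)} = 11$
$B{\left(p,q \right)} = - 86 p$
$\left(2382283 + B{\left(D{\left(-31 \right)},910 \right)}\right) + 377925 = \left(2382283 - 946\right) + 377925 = 2381337 + 377925 = 2759262$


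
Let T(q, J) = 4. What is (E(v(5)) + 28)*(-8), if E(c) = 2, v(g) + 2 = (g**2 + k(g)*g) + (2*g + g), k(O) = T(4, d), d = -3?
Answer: -240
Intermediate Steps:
k(O) = 4
v(g) = -2 + g**2 + 7*g (v(g) = -2 + ((g**2 + 4*g) + (2*g + g)) = -2 + ((g**2 + 4*g) + 3*g) = -2 + (g**2 + 7*g) = -2 + g**2 + 7*g)
(E(v(5)) + 28)*(-8) = (2 + 28)*(-8) = 30*(-8) = -240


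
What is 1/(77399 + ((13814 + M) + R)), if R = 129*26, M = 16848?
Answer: 1/111415 ≈ 8.9754e-6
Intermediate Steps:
R = 3354
1/(77399 + ((13814 + M) + R)) = 1/(77399 + ((13814 + 16848) + 3354)) = 1/(77399 + (30662 + 3354)) = 1/(77399 + 34016) = 1/111415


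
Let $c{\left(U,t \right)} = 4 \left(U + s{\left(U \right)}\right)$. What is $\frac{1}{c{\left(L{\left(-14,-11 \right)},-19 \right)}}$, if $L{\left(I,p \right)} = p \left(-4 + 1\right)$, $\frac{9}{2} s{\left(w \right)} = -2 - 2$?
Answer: $\frac{9}{1156} \approx 0.0077855$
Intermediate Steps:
$s{\left(w \right)} = - \frac{8}{9}$ ($s{\left(w \right)} = \frac{2 \left(-2 - 2\right)}{9} = \frac{2}{9} \left(-4\right) = - \frac{8}{9}$)
$L{\left(I,p \right)} = - 3 p$ ($L{\left(I,p \right)} = p \left(-3\right) = - 3 p$)
$c{\left(U,t \right)} = - \frac{32}{9} + 4 U$ ($c{\left(U,t \right)} = 4 \left(U - \frac{8}{9}\right) = 4 \left(- \frac{8}{9} + U\right) = - \frac{32}{9} + 4 U$)
$\frac{1}{c{\left(L{\left(-14,-11 \right)},-19 \right)}} = \frac{1}{- \frac{32}{9} + 4 \left(\left(-3\right) \left(-11\right)\right)} = \frac{1}{- \frac{32}{9} + 4 \cdot 33} = \frac{1}{- \frac{32}{9} + 132} = \frac{1}{\frac{1156}{9}} = \frac{9}{1156}$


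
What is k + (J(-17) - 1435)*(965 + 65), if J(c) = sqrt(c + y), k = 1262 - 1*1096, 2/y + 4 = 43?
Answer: -1477884 + 1030*I*sqrt(25779)/39 ≈ -1.4779e+6 + 4240.4*I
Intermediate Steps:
y = 2/39 (y = 2/(-4 + 43) = 2/39 ≈ 0.051282)
k = 166 (k = 1262 - 1096 = 166)
J(c) = sqrt(2/39 + c) (J(c) = sqrt(c + 2/39) = sqrt(2/39 + c))
k + (J(-17) - 1435)*(965 + 65) = 166 + (sqrt(78 + 1521*(-17))/39 - 1435)*(965 + 65) = 166 + (sqrt(78 - 25857)/39 - 1435)*1030 = 166 + (sqrt(-25779)/39 - 1435)*1030 = 166 + ((I*sqrt(25779))/39 - 1435)*1030 = 166 + (I*sqrt(25779)/39 - 1435)*1030 = 166 + (-1435 + I*sqrt(25779)/39)*1030 = 166 + (-1478050 + 1030*I*sqrt(25779)/39) = -1477884 + 1030*I*sqrt(25779)/39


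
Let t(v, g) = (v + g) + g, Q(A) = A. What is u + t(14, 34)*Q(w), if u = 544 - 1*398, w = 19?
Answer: 1704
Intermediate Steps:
t(v, g) = v + 2*g (t(v, g) = (g + v) + g = v + 2*g)
u = 146 (u = 544 - 398 = 146)
u + t(14, 34)*Q(w) = 146 + (14 + 2*34)*19 = 146 + (14 + 68)*19 = 146 + 82*19 = 146 + 1558 = 1704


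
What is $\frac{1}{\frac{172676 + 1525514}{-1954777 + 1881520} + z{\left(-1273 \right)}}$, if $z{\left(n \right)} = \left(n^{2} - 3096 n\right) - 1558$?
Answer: $\frac{73257}{407320334813} \approx 1.7985 \cdot 10^{-7}$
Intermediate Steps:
$z{\left(n \right)} = -1558 + n^{2} - 3096 n$
$\frac{1}{\frac{172676 + 1525514}{-1954777 + 1881520} + z{\left(-1273 \right)}} = \frac{1}{\frac{172676 + 1525514}{-1954777 + 1881520} - \left(-3939650 - 1620529\right)} = \frac{1}{\frac{1698190}{-73257} + \left(-1558 + 1620529 + 3941208\right)} = \frac{1}{1698190 \left(- \frac{1}{73257}\right) + 5560179} = \frac{1}{- \frac{1698190}{73257} + 5560179} = \frac{1}{\frac{407320334813}{73257}} = \frac{73257}{407320334813}$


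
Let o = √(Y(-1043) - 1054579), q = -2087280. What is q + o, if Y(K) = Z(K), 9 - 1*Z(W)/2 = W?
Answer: -2087280 + 5*I*√42099 ≈ -2.0873e+6 + 1025.9*I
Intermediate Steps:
Z(W) = 18 - 2*W
Y(K) = 18 - 2*K
o = 5*I*√42099 (o = √((18 - 2*(-1043)) - 1054579) = √((18 + 2086) - 1054579) = √(2104 - 1054579) = √(-1052475) = 5*I*√42099 ≈ 1025.9*I)
q + o = -2087280 + 5*I*√42099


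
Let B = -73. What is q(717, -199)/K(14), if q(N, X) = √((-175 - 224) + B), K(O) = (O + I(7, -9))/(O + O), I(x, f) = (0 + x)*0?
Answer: 4*I*√118 ≈ 43.451*I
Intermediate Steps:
I(x, f) = 0 (I(x, f) = x*0 = 0)
K(O) = ½ (K(O) = (O + 0)/(O + O) = O/((2*O)) = O*(1/(2*O)) = ½)
q(N, X) = 2*I*√118 (q(N, X) = √((-175 - 224) - 73) = √(-399 - 73) = √(-472) = 2*I*√118)
q(717, -199)/K(14) = (2*I*√118)/(½) = (2*I*√118)*2 = 4*I*√118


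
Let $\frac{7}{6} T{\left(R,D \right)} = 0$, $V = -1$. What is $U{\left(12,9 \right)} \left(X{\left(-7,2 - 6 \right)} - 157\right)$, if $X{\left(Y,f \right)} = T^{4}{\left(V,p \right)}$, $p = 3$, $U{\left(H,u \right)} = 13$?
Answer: $-2041$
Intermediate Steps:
$T{\left(R,D \right)} = 0$ ($T{\left(R,D \right)} = \frac{6}{7} \cdot 0 = 0$)
$X{\left(Y,f \right)} = 0$ ($X{\left(Y,f \right)} = 0^{4} = 0$)
$U{\left(12,9 \right)} \left(X{\left(-7,2 - 6 \right)} - 157\right) = 13 \left(0 - 157\right) = 13 \left(-157\right) = -2041$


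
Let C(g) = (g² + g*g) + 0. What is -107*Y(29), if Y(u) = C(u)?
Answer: -179974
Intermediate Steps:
C(g) = 2*g² (C(g) = (g² + g²) + 0 = 2*g² + 0 = 2*g²)
Y(u) = 2*u²
-107*Y(29) = -214*29² = -214*841 = -107*1682 = -179974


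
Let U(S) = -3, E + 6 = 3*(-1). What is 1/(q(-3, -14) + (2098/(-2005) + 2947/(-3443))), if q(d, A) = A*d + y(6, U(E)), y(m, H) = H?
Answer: 6903215/256093236 ≈ 0.026956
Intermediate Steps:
E = -9 (E = -6 + 3*(-1) = -6 - 3 = -9)
q(d, A) = -3 + A*d (q(d, A) = A*d - 3 = -3 + A*d)
1/(q(-3, -14) + (2098/(-2005) + 2947/(-3443))) = 1/((-3 - 14*(-3)) + (2098/(-2005) + 2947/(-3443))) = 1/((-3 + 42) + (2098*(-1/2005) + 2947*(-1/3443))) = 1/(39 + (-2098/2005 - 2947/3443)) = 1/(39 - 13132149/6903215) = 1/(256093236/6903215) = 6903215/256093236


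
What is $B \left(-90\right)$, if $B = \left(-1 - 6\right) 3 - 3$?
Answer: $2160$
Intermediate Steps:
$B = -24$ ($B = \left(-1 - 6\right) 3 - 3 = \left(-7\right) 3 - 3 = -21 - 3 = -24$)
$B \left(-90\right) = \left(-24\right) \left(-90\right) = 2160$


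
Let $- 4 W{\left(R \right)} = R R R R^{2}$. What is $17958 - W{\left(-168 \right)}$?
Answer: $-33456937434$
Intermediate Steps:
$W{\left(R \right)} = - \frac{R^{5}}{4}$ ($W{\left(R \right)} = - \frac{R R R R^{2}}{4} = - \frac{R^{2} R R^{2}}{4} = - \frac{R^{3} R^{2}}{4} = - \frac{R^{5}}{4}$)
$17958 - W{\left(-168 \right)} = 17958 - - \frac{\left(-168\right)^{5}}{4} = 17958 - \left(- \frac{1}{4}\right) \left(-133827821568\right) = 17958 - 33456955392 = -33456937434$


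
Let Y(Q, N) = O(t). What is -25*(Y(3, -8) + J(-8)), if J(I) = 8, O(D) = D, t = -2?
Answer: -150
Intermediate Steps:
Y(Q, N) = -2
-25*(Y(3, -8) + J(-8)) = -25*(-2 + 8) = -25*6 = -150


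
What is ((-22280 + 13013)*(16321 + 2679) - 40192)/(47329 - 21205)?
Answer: -44028298/6531 ≈ -6741.4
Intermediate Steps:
((-22280 + 13013)*(16321 + 2679) - 40192)/(47329 - 21205) = (-9267*19000 - 40192)/26124 = (-176073000 - 40192)*(1/26124) = -176113192*1/26124 = -44028298/6531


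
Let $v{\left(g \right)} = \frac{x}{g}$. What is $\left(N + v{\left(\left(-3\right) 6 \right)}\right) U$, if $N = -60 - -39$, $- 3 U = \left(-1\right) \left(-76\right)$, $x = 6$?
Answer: $\frac{4864}{9} \approx 540.44$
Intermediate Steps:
$v{\left(g \right)} = \frac{6}{g}$
$U = - \frac{76}{3}$ ($U = - \frac{\left(-1\right) \left(-76\right)}{3} = \left(- \frac{1}{3}\right) 76 = - \frac{76}{3} \approx -25.333$)
$N = -21$ ($N = -60 + 39 = -21$)
$\left(N + v{\left(\left(-3\right) 6 \right)}\right) U = \left(-21 + \frac{6}{\left(-3\right) 6}\right) \left(- \frac{76}{3}\right) = \left(-21 + \frac{6}{-18}\right) \left(- \frac{76}{3}\right) = \left(-21 + 6 \left(- \frac{1}{18}\right)\right) \left(- \frac{76}{3}\right) = \left(-21 - \frac{1}{3}\right) \left(- \frac{76}{3}\right) = \left(- \frac{64}{3}\right) \left(- \frac{76}{3}\right) = \frac{4864}{9}$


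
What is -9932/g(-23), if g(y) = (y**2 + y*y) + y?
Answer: -9932/1035 ≈ -9.5961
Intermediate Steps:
g(y) = y + 2*y**2 (g(y) = (y**2 + y**2) + y = 2*y**2 + y = y + 2*y**2)
-9932/g(-23) = -9932*(-1/(23*(1 + 2*(-23)))) = -9932*(-1/(23*(1 - 46))) = -9932/((-23*(-45))) = -9932/1035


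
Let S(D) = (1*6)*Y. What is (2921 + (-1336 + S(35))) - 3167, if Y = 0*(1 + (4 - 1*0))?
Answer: -1582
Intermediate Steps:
Y = 0 (Y = 0*(1 + (4 + 0)) = 0*(1 + 4) = 0*5 = 0)
S(D) = 0 (S(D) = (1*6)*0 = 6*0 = 0)
(2921 + (-1336 + S(35))) - 3167 = (2921 + (-1336 + 0)) - 3167 = (2921 - 1336) - 3167 = 1585 - 3167 = -1582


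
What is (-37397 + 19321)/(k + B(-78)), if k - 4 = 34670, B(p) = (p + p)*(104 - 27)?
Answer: -9038/11331 ≈ -0.79764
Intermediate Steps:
B(p) = 154*p (B(p) = (2*p)*77 = 154*p)
k = 34674 (k = 4 + 34670 = 34674)
(-37397 + 19321)/(k + B(-78)) = (-37397 + 19321)/(34674 + 154*(-78)) = -18076/(34674 - 12012) = -18076/22662 = -18076*1/22662 = -9038/11331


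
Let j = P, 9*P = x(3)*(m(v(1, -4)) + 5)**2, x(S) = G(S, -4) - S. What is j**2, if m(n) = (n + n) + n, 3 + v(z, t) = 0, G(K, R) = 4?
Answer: 256/81 ≈ 3.1605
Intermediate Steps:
v(z, t) = -3 (v(z, t) = -3 + 0 = -3)
m(n) = 3*n (m(n) = 2*n + n = 3*n)
x(S) = 4 - S
P = 16/9 (P = ((4 - 1*3)*(3*(-3) + 5)**2)/9 = ((4 - 3)*(-9 + 5)**2)/9 = (1*(-4)**2)/9 = (1*16)/9 = (1/9)*16 = 16/9 ≈ 1.7778)
j = 16/9 ≈ 1.7778
j**2 = (16/9)**2 = 256/81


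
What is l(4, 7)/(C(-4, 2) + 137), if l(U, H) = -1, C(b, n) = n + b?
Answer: -1/135 ≈ -0.0074074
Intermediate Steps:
C(b, n) = b + n
l(4, 7)/(C(-4, 2) + 137) = -1/((-4 + 2) + 137) = -1/(-2 + 137) = -1/135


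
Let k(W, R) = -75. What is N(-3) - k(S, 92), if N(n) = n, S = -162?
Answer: 72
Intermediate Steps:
N(-3) - k(S, 92) = -3 - 1*(-75) = -3 + 75 = 72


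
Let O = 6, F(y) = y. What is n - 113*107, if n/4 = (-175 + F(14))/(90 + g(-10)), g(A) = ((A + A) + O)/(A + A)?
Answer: -10972977/907 ≈ -12098.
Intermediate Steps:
g(A) = (6 + 2*A)/(2*A) (g(A) = ((A + A) + 6)/(A + A) = (2*A + 6)/((2*A)) = (6 + 2*A)*(1/(2*A)) = (6 + 2*A)/(2*A))
n = -6440/907 (n = 4*((-175 + 14)/(90 + (3 - 10)/(-10))) = 4*(-161/(90 - ⅒*(-7))) = 4*(-161/(90 + 7/10)) = 4*(-161/907/10) = 4*(-161*10/907) = 4*(-1610/907) = -6440/907 ≈ -7.1003)
n - 113*107 = -6440/907 - 113*107 = -6440/907 - 12091 = -10972977/907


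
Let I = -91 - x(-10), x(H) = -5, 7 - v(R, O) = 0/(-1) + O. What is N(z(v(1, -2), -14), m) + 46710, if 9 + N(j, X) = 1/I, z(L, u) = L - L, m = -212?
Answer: 4016285/86 ≈ 46701.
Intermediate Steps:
v(R, O) = 7 - O (v(R, O) = 7 - (0/(-1) + O) = 7 - (-1*0 + O) = 7 - (0 + O) = 7 - O)
I = -86 (I = -91 - 1*(-5) = -91 + 5 = -86)
z(L, u) = 0
N(j, X) = -775/86 (N(j, X) = -9 + 1/(-86) = -9 - 1/86 = -775/86)
N(z(v(1, -2), -14), m) + 46710 = -775/86 + 46710 = 4016285/86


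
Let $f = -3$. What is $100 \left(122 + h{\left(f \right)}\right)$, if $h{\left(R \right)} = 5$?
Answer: $12700$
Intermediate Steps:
$100 \left(122 + h{\left(f \right)}\right) = 100 \left(122 + 5\right) = 100 \cdot 127 = 12700$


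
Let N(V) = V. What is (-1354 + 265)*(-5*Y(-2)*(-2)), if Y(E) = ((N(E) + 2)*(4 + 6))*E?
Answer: 0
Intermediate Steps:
Y(E) = E*(20 + 10*E) (Y(E) = ((E + 2)*(4 + 6))*E = ((2 + E)*10)*E = (20 + 10*E)*E = E*(20 + 10*E))
(-1354 + 265)*(-5*Y(-2)*(-2)) = (-1354 + 265)*(-50*(-2)*(2 - 2)*(-2)) = -1089*(-50*(-2)*0)*(-2) = -1089*(-5*0)*(-2) = -0*(-2) = -1089*0 = 0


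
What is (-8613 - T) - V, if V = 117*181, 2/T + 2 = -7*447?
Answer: -93272488/3131 ≈ -29790.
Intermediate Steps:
T = -2/3131 (T = 2/(-2 - 7*447) = 2/(-2 - 3129) = 2/(-3131) = 2*(-1/3131) = -2/3131 ≈ -0.00063877)
V = 21177
(-8613 - T) - V = (-8613 - 1*(-2/3131)) - 1*21177 = (-8613 + 2/3131) - 21177 = -26967301/3131 - 21177 = -93272488/3131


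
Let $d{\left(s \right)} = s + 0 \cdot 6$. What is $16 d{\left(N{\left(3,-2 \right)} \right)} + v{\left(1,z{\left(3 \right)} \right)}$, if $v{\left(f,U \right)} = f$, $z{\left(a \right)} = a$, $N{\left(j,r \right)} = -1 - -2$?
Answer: $17$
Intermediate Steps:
$N{\left(j,r \right)} = 1$ ($N{\left(j,r \right)} = -1 + 2 = 1$)
$d{\left(s \right)} = s$ ($d{\left(s \right)} = s + 0 = s$)
$16 d{\left(N{\left(3,-2 \right)} \right)} + v{\left(1,z{\left(3 \right)} \right)} = 16 \cdot 1 + 1 = 16 + 1 = 17$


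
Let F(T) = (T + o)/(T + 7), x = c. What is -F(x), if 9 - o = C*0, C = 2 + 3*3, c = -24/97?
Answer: -849/655 ≈ -1.2962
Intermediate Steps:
c = -24/97 (c = -24*1/97 = -24/97 ≈ -0.24742)
C = 11 (C = 2 + 9 = 11)
x = -24/97 ≈ -0.24742
o = 9 (o = 9 - 11*0 = 9 - 1*0 = 9 + 0 = 9)
F(T) = (9 + T)/(7 + T) (F(T) = (T + 9)/(T + 7) = (9 + T)/(7 + T))
-F(x) = -(9 - 24/97)/(7 - 24/97) = -849/(655/97*97) = -97*849/(655*97) = -1*849/655 = -849/655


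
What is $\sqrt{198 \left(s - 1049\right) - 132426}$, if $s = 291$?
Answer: $3 i \sqrt{31390} \approx 531.52 i$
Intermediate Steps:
$\sqrt{198 \left(s - 1049\right) - 132426} = \sqrt{198 \left(291 - 1049\right) - 132426} = \sqrt{198 \left(-758\right) - 132426} = \sqrt{-150084 - 132426} = \sqrt{-282510} = 3 i \sqrt{31390}$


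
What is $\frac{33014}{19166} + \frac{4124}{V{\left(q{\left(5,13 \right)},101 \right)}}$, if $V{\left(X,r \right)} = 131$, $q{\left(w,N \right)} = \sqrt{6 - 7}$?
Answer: $\frac{41682709}{1255373} \approx 33.203$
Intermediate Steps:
$q{\left(w,N \right)} = i$ ($q{\left(w,N \right)} = \sqrt{-1} = i$)
$\frac{33014}{19166} + \frac{4124}{V{\left(q{\left(5,13 \right)},101 \right)}} = \frac{33014}{19166} + \frac{4124}{131} = 33014 \cdot \frac{1}{19166} + 4124 \cdot \frac{1}{131} = \frac{16507}{9583} + \frac{4124}{131} = \frac{41682709}{1255373}$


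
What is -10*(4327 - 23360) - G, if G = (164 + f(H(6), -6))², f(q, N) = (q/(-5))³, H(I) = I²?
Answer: 2289769914/15625 ≈ 1.4655e+5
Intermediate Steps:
f(q, N) = -q³/125 (f(q, N) = (q*(-⅕))³ = (-q/5)³ = -q³/125)
G = 684136336/15625 (G = (164 - (6²)³/125)² = (164 - 1/125*36³)² = (164 - 1/125*46656)² = (164 - 46656/125)² = (-26156/125)² = 684136336/15625 ≈ 43785.)
-10*(4327 - 23360) - G = -10*(4327 - 23360) - 1*684136336/15625 = -10*(-19033) - 684136336/15625 = 190330 - 684136336/15625 = 2289769914/15625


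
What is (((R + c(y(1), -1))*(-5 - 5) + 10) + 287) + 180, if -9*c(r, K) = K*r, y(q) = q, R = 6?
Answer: 3743/9 ≈ 415.89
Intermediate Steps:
c(r, K) = -K*r/9
(((R + c(y(1), -1))*(-5 - 5) + 10) + 287) + 180 = (((6 - 1/9*(-1)*1)*(-5 - 5) + 10) + 287) + 180 = (((6 + 1/9)*(-10) + 10) + 287) + 180 = (((55/9)*(-10) + 10) + 287) + 180 = ((-550/9 + 10) + 287) + 180 = (-460/9 + 287) + 180 = 2123/9 + 180 = 3743/9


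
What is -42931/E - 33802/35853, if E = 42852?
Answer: -331965383/170708084 ≈ -1.9446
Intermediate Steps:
-42931/E - 33802/35853 = -42931/42852 - 33802/35853 = -331965383/170708084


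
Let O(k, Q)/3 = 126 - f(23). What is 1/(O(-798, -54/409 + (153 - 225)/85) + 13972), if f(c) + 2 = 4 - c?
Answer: 1/14413 ≈ 6.9382e-5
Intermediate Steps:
f(c) = 2 - c (f(c) = -2 + (4 - c) = 2 - c)
O(k, Q) = 441 (O(k, Q) = 3*(126 - (2 - 1*23)) = 3*(126 - (2 - 23)) = 3*(126 - 1*(-21)) = 3*(126 + 21) = 3*147 = 441)
1/(O(-798, -54/409 + (153 - 225)/85) + 13972) = 1/(441 + 13972) = 1/14413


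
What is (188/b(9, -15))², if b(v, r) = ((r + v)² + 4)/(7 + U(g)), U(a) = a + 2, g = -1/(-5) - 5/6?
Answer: 139169209/90000 ≈ 1546.3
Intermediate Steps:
g = -19/30 (g = -1*(-⅕) - 5*⅙ = ⅕ - ⅚ = -19/30 ≈ -0.63333)
U(a) = 2 + a
b(v, r) = 120/251 + 30*(r + v)²/251 (b(v, r) = ((r + v)² + 4)/(7 + (2 - 19/30)) = (4 + (r + v)²)/(7 + 41/30) = (4 + (r + v)²)/(251/30) = (4 + (r + v)²)*(30/251) = 120/251 + 30*(r + v)²/251)
(188/b(9, -15))² = (188/(120/251 + 30*(-15 + 9)²/251))² = (188/(120/251 + (30/251)*(-6)²))² = (188/(120/251 + (30/251)*36))² = (188/(120/251 + 1080/251))² = (188/(1200/251))² = (188*(251/1200))² = (11797/300)² = 139169209/90000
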